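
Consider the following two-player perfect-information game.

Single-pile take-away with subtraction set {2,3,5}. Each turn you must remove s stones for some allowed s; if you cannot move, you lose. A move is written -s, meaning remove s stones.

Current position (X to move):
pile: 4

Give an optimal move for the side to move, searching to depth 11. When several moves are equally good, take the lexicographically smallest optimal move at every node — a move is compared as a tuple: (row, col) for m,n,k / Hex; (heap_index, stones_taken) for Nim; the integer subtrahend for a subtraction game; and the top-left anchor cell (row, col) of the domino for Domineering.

[4] X move#1: -2:-1/2, -3:+1/1*
[1] end (terminal -1, O#2); searched 4 to 11

X's best at [4]: -3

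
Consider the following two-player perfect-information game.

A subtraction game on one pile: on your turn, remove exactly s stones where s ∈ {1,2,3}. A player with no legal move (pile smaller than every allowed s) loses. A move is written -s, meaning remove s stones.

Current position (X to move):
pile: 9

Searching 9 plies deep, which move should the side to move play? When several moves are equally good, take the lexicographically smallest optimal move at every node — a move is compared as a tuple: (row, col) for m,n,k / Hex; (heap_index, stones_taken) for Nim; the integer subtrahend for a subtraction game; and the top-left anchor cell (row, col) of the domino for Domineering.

X's best at [9]: -1

ply 1, X at 9 | -1=+1→8*; -2=-1→7; -3=-1→6
ply 2, O at 8 | -1=-1→7*; -2=-1→6; -3=-1→5
ply 3, X at 7 | -1=-1→6; -2=-1→5; -3=+1→4*
ply 4, O at 4 | -1=-1→3*; -2=-1→2; -3=-1→1
ply 5, X at 3 | -1=-1→2; -2=-1→1; -3=+1→0*
ply 6: 0 is terminal -1 (O); from 9 depth 9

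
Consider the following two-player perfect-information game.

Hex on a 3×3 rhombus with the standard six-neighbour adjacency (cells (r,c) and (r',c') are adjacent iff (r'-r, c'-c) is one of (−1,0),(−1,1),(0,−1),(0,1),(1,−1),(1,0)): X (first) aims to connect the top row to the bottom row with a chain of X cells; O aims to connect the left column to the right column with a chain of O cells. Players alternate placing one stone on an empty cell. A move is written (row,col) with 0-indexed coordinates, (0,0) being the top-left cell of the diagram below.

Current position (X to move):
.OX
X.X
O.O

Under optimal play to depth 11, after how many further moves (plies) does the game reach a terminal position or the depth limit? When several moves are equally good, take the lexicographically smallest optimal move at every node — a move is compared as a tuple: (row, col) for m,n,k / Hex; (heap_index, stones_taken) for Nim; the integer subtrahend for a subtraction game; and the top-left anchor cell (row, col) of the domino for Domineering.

ply 1, X at .OX/X.X/O.O | (0,0)=-1→XOX/X.X/O.O; (1,1)=-1→.OX/XXX/O.O; (2,1)=+1→.OX/X.X/OXO*
ply 2: .OX/X.X/OXO is terminal -1 (O); from .OX/X.X/O.O depth 11

PV length from [.OX/X.X/O.O]: 1 ply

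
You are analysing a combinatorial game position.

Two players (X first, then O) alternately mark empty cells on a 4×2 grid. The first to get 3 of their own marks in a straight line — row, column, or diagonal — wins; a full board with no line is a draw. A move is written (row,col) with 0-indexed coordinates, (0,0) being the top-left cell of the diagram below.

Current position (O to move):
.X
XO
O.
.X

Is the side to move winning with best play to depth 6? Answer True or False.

[.X/XO/O./.X] O move#1: (0,0):+0/OX/XO/O./.X*, (2,1):+0/.X/XO/OO/.X, (3,0):+0/.X/XO/O./OX
[OX/XO/O./.X] X move#2: (2,1):+0/OX/XO/OX/.X*, (3,0):+0/OX/XO/O./XX
[OX/XO/OX/.X] O move#3: (3,0):+0/OX/XO/OX/OX*
[OX/XO/OX/OX] end (terminal +0, X#4); searched .X/XO/O./.X to 6

O winning at [.X/XO/O./.X]: False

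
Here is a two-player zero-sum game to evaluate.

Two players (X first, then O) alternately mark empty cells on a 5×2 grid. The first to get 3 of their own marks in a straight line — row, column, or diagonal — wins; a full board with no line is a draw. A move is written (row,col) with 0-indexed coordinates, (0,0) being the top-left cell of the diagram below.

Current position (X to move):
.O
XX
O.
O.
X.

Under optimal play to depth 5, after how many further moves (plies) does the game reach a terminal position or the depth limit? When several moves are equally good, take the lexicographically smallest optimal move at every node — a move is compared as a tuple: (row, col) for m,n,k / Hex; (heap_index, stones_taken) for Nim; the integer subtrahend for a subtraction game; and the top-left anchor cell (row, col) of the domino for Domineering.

PV length from [.O/XX/O./O./X.]: 4 plies

[.O/XX/O./O./X.] X move#1: (0,0):+0/XO/XX/O./O./X.*, (2,1):+0/.O/XX/OX/O./X., (3,1):+0/.O/XX/O./OX/X., (4,1):+0/.O/XX/O./O./XX
[XO/XX/O./O./X.] O move#2: (2,1):+0/XO/XX/OO/O./X.*, (3,1):+0/XO/XX/O./OO/X., (4,1):+0/XO/XX/O./O./XO
[XO/XX/OO/O./X.] X move#3: (3,1):+0/XO/XX/OO/OX/X.*, (4,1):+0/XO/XX/OO/O./XX
[XO/XX/OO/OX/X.] O move#4: (4,1):+0/XO/XX/OO/OX/XO*
[XO/XX/OO/OX/XO] end (terminal +0, X#5); searched .O/XX/O./O./X. to 5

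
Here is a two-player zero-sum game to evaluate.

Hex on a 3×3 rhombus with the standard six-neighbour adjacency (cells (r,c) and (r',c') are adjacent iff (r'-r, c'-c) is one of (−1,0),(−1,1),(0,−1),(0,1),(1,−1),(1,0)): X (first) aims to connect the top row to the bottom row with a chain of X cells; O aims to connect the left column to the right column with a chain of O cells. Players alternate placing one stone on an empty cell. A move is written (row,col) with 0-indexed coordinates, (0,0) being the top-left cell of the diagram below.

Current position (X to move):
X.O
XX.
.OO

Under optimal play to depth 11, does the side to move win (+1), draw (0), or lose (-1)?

[X.O/XX./.OO] X move#1: (0,1):-1/XXO/XX./.OO, (1,2):-1/X.O/XXX/.OO, (2,0):+1/X.O/XX./XOO*
[X.O/XX./XOO] end (terminal -1, O#2); searched X.O/XX./.OO to 11

value(X.O/XX./.OO, X) = +1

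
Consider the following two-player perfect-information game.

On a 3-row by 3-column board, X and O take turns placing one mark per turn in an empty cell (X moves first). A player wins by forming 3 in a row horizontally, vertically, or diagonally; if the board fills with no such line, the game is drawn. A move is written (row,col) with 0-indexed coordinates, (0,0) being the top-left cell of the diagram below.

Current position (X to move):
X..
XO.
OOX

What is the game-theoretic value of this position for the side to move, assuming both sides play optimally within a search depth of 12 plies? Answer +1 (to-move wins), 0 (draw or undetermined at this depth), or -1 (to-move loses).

value(X../XO./OOX, X) = -1

ply 1, X at X../XO./OOX | (0,1)=-1→XX./XO./OOX*; (0,2)=-1→X.X/XO./OOX; (1,2)=-1→X../XOX/OOX
ply 2, O at XX./XO./OOX | (0,2)=+1→XXO/XO./OOX*; (1,2)=-1→XX./XOO/OOX
ply 3: XXO/XO./OOX is terminal -1 (X); from X../XO./OOX depth 12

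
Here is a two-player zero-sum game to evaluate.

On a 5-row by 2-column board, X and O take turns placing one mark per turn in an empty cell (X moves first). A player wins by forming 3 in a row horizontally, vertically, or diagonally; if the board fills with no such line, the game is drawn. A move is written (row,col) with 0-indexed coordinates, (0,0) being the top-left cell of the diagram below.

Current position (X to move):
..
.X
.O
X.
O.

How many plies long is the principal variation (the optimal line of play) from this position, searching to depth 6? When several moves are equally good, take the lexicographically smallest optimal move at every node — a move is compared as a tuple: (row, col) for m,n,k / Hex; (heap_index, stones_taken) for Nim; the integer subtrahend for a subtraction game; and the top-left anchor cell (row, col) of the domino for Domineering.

PV length from [../.X/.O/X./O.]: 6 plies

p1 X@[../.X/.O/X./O.]: (0,0)[X./.X/.O/X./O.]+0* (0,1)[.X/.X/.O/X./O.]+0 (1,0)[../XX/.O/X./O.]+0 (2,0)[../.X/XO/X./O.]+0 (3,1)[../.X/.O/XX/O.]+0 (4,1)[../.X/.O/X./OX]+0
p2 O@[X./.X/.O/X./O.]: (0,1)[XO/.X/.O/X./O.]+0* (1,0)[X./OX/.O/X./O.]+0 (2,0)[X./.X/OO/X./O.]+0 (3,1)[X./.X/.O/XO/O.]+0 (4,1)[X./.X/.O/X./OO]+0
p3 X@[XO/.X/.O/X./O.]: (1,0)[XO/XX/.O/X./O.]+0* (2,0)[XO/.X/XO/X./O.]+0 (3,1)[XO/.X/.O/XX/O.]+0 (4,1)[XO/.X/.O/X./OX]+0
p4 O@[XO/XX/.O/X./O.]: (2,0)[XO/XX/OO/X./O.]+0* (3,1)[XO/XX/.O/XO/O.]-1 (4,1)[XO/XX/.O/X./OO]-1
p5 X@[XO/XX/OO/X./O.]: (3,1)[XO/XX/OO/XX/O.]+0* (4,1)[XO/XX/OO/X./OX]+0
p6 O@[XO/XX/OO/XX/O.]: (4,1)[XO/XX/OO/XX/OO]+0*
p7 X@[XO/XX/OO/XX/OO] terminal +0; root [../.X/.O/X./O.] d6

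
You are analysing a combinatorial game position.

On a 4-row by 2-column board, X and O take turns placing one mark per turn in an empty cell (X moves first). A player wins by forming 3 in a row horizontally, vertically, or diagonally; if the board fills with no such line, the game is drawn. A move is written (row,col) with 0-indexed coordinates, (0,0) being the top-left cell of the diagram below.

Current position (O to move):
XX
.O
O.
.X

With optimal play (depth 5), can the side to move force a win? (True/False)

[XX/.O/O./.X] O move#1: (1,0):+0/XX/OO/O./.X*, (2,1):+0/XX/.O/OO/.X, (3,0):+0/XX/.O/O./OX
[XX/OO/O./.X] X move#2: (2,1):-1/XX/OO/OX/.X, (3,0):+0/XX/OO/O./XX*
[XX/OO/O./XX] O move#3: (2,1):+0/XX/OO/OO/XX*
[XX/OO/OO/XX] end (terminal +0, X#4); searched XX/.O/O./.X to 5

O winning at [XX/.O/O./.X]: False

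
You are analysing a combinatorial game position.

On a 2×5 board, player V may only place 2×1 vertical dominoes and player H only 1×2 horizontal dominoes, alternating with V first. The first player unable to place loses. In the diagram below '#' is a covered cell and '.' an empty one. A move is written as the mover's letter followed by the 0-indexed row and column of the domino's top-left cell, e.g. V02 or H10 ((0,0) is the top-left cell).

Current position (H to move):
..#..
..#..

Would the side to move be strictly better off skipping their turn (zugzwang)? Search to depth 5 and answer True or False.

zugzwang(..#../..#.., H) = True

ply 1, H at ..#../..#.. | H00=-1→###../..#..*; H03=-1→..###/..#..; H10=-1→..#../###..; H13=-1→..#../..###
ply 2, V at ###../..#.. | V03=+1→####./..##.*; V04=+1→###.#/..#.#
ply 3, H at ####./..##. | H10=-1→####./####.*
ply 4, V at ####./####. | V04=+1→#####/#####*
ply 5: #####/##### is terminal -1 (H); from ..#../..#.. depth 5
if H skipped the turn, V would face:
~ ply 1, V at ..#../..#.. | V00=-1→#.#../#.#..*; V01=-1→.##../.##..; V03=-1→..##./..##.; V04=-1→..#.#/..#.#
~ ply 2, H at #.#../#.#.. | H03=+1→#.###/#.#..*; H13=+1→#.#../#.###
~ ply 3, V at #.###/#.#.. | V01=-1→#####/###..*
~ ply 4, H at #####/###.. | H13=+1→#####/#####*
~ ply 5: #####/##### is terminal -1 (V); from ..#../..#.. depth 5
compare (H): move=-1 vs pass=+1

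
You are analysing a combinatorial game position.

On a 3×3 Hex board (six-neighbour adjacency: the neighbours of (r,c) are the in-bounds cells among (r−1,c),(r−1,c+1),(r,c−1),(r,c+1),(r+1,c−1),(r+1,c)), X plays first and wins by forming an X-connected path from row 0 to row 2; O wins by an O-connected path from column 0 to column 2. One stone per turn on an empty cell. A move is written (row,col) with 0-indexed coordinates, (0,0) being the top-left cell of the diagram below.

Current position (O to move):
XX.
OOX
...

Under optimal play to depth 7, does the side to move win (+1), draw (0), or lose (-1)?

ply 1, O at XX./OOX/... | (0,2)=+1→XXO/OOX/...*; (2,0)=-1→XX./OOX/O..; (2,1)=+1→XX./OOX/.O.; (2,2)=+1→XX./OOX/..O
ply 2: XXO/OOX/... is terminal -1 (X); from XX./OOX/... depth 7

value(XX./OOX/..., O) = +1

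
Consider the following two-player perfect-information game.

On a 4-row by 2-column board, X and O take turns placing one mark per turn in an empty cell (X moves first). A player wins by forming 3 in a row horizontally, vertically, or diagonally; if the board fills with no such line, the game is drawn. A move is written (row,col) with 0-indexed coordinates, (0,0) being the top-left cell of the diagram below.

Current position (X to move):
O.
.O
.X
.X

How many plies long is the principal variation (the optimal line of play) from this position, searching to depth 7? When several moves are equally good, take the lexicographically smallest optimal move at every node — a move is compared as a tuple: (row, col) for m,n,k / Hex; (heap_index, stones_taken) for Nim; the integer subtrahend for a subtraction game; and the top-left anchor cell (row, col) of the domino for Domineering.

ply 1, X at O./.O/.X/.X | (0,1)=+0→OX/.O/.X/.X*; (1,0)=+0→O./XO/.X/.X; (2,0)=+0→O./.O/XX/.X; (3,0)=+0→O./.O/.X/XX
ply 2, O at OX/.O/.X/.X | (1,0)=+0→OX/OO/.X/.X*; (2,0)=+0→OX/.O/OX/.X; (3,0)=+0→OX/.O/.X/OX
ply 3, X at OX/OO/.X/.X | (2,0)=+0→OX/OO/XX/.X*; (3,0)=-1→OX/OO/.X/XX
ply 4, O at OX/OO/XX/.X | (3,0)=+0→OX/OO/XX/OX*
ply 5: OX/OO/XX/OX is terminal +0 (X); from O./.O/.X/.X depth 7

PV length from [O./.O/.X/.X]: 4 plies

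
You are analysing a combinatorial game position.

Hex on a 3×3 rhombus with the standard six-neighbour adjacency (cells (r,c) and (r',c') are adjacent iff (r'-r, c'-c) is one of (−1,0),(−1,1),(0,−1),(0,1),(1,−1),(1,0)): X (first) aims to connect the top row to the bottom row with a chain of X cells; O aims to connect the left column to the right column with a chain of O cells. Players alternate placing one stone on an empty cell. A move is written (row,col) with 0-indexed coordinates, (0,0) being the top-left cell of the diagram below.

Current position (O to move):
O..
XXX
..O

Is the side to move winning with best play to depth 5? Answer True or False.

[O../XXX/..O] O move#1: (0,1):-1/OO./XXX/..O*, (0,2):-1/O.O/XXX/..O, (2,0):-1/O../XXX/O.O, (2,1):-1/O../XXX/.OO
[OO./XXX/..O] X move#2: (0,2):+1/OOX/XXX/..O*, (2,0):-1/OO./XXX/X.O, (2,1):-1/OO./XXX/.XO
[OOX/XXX/..O] O move#3: (2,0):-1/OOX/XXX/O.O*, (2,1):-1/OOX/XXX/.OO
[OOX/XXX/O.O] X move#4: (2,1):+1/OOX/XXX/OXO*
[OOX/XXX/OXO] end (terminal -1, O#5); searched O../XXX/..O to 5

O winning at [O../XXX/..O]: False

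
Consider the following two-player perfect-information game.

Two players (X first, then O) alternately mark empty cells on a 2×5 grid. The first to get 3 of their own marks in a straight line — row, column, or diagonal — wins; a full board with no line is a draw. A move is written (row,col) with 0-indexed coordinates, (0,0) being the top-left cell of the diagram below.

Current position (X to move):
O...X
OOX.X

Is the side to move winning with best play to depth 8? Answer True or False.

p1 X@[O...X/OOX.X]: (0,1)[OX..X/OOX.X]+0 (0,2)[O.X.X/OOX.X]+1* (0,3)[O..XX/OOX.X]+1 (1,3)[O...X/OOXXX]+1
p2 O@[O.X.X/OOX.X]: (0,1)[OOX.X/OOX.X]-1* (0,3)[O.XOX/OOX.X]-1 (1,3)[O.X.X/OOXOX]-1
p3 X@[OOX.X/OOX.X]: (0,3)[OOXXX/OOX.X]+1* (1,3)[OOX.X/OOXXX]+1
p4 O@[OOXXX/OOX.X] terminal -1; root [O...X/OOX.X] d8

X winning at [O...X/OOX.X]: True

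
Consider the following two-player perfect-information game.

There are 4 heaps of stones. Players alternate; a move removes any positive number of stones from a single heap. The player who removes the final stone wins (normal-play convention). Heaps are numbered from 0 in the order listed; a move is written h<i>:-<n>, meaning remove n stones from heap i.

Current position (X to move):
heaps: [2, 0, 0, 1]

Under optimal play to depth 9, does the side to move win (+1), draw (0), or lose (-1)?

[(2,0,0,1)] X move#1: h0:-1:+1/(1,0,0,1)*, h0:-2:-1/(0,0,0,1), h3:-1:-1/(2,0,0,0)
[(1,0,0,1)] O move#2: h0:-1:-1/(0,0,0,1)*, h3:-1:-1/(1,0,0,0)
[(0,0,0,1)] X move#3: h3:-1:+1/(0,0,0,0)*
[(0,0,0,0)] end (terminal -1, O#4); searched (2,0,0,1) to 9

value((2,0,0,1), X) = +1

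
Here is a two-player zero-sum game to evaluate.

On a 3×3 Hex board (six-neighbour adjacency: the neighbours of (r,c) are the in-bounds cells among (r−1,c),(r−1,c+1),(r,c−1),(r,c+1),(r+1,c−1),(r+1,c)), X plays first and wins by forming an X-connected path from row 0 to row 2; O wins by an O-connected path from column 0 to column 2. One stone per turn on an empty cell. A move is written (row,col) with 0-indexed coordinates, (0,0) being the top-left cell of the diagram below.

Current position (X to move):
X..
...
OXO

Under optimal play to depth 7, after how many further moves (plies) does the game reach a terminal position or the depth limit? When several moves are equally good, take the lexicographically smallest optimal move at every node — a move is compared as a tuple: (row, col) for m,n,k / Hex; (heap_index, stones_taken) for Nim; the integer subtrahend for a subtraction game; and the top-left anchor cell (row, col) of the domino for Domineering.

[X../.../OXO] X move#1: (0,1):-1/XX./.../OXO, (0,2):+1/X.X/.../OXO*, (1,0):-1/X../X../OXO, (1,1):+1/X../.X./OXO, (1,2):+1/X../..X/OXO
[X.X/.../OXO] O move#2: (0,1):-1/XOX/.../OXO*, (1,0):-1/X.X/O../OXO, (1,1):-1/X.X/.O./OXO, (1,2):-1/X.X/..O/OXO
[XOX/.../OXO] X move#3: (1,0):+1/XOX/X../OXO*, (1,1):+1/XOX/.X./OXO, (1,2):+1/XOX/..X/OXO
[XOX/X../OXO] O move#4: (1,1):-1/XOX/XO./OXO*, (1,2):-1/XOX/X.O/OXO
[XOX/XO./OXO] X move#5: (1,2):+1/XOX/XOX/OXO*
[XOX/XOX/OXO] end (terminal -1, O#6); searched X../.../OXO to 7

PV length from [X../.../OXO]: 5 plies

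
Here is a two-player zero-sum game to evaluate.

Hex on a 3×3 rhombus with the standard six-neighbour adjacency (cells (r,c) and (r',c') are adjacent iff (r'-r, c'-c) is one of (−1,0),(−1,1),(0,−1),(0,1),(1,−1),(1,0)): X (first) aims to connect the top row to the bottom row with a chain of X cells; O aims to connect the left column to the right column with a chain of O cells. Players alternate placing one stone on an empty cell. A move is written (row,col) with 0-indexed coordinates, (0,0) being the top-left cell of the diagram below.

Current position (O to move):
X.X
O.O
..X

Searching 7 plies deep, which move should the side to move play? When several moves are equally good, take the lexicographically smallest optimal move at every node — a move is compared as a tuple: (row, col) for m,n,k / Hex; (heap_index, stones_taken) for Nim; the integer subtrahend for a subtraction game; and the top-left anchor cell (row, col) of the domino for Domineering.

O's best at [X.X/O.O/..X]: (1,1)

p1 O@[X.X/O.O/..X]: (0,1)[XOX/O.O/..X]-1 (1,1)[X.X/OOO/..X]+1* (2,0)[X.X/O.O/O.X]+1 (2,1)[X.X/O.O/.OX]+1
p2 X@[X.X/OOO/..X] terminal -1; root [X.X/O.O/..X] d7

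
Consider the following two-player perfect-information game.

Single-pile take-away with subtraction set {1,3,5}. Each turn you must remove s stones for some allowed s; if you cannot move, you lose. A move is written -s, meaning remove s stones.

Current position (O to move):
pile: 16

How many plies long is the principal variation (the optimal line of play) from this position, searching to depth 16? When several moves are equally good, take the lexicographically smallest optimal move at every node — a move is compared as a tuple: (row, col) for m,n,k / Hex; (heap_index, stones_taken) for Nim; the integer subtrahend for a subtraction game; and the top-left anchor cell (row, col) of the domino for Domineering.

ply 1, O at 16 | -1=-1→15*; -3=-1→13; -5=-1→11
ply 2, X at 15 | -1=+1→14*; -3=+1→12; -5=+1→10
ply 3, O at 14 | -1=-1→13*; -3=-1→11; -5=-1→9
ply 4, X at 13 | -1=+1→12*; -3=+1→10; -5=+1→8
ply 5, O at 12 | -1=-1→11*; -3=-1→9; -5=-1→7
ply 6, X at 11 | -1=+1→10*; -3=+1→8; -5=+1→6
ply 7, O at 10 | -1=-1→9*; -3=-1→7; -5=-1→5
ply 8, X at 9 | -1=+1→8*; -3=+1→6; -5=+1→4
ply 9, O at 8 | -1=-1→7*; -3=-1→5; -5=-1→3
ply 10, X at 7 | -1=+1→6*; -3=+1→4; -5=+1→2
ply 11, O at 6 | -1=-1→5*; -3=-1→3; -5=-1→1
ply 12, X at 5 | -1=+1→4*; -3=+1→2; -5=+1→0
ply 13, O at 4 | -1=-1→3*; -3=-1→1
ply 14, X at 3 | -1=+1→2*; -3=+1→0
ply 15, O at 2 | -1=-1→1*
ply 16, X at 1 | -1=+1→0*
ply 17: 0 is terminal -1 (O); from 16 depth 16

PV length from [16]: 16 plies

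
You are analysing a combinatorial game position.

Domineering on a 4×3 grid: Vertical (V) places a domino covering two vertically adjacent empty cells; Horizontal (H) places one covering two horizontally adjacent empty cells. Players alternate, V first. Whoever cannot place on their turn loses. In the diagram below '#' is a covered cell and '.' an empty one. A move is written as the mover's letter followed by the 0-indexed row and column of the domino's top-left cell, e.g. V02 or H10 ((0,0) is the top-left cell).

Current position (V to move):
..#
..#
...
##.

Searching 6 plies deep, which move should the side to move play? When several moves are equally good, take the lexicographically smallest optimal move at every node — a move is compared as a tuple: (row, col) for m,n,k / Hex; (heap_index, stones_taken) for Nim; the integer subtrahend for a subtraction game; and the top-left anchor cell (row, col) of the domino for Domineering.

[..#/..#/.../##.] V move#1: V00:+1/#.#/#.#/.../##.*, V01:+1/.##/.##/.../##., V10:+1/..#/#.#/#../##., V11:+1/..#/.##/.#./##., V22:-1/..#/..#/..#/###
[#.#/#.#/.../##.] H move#2: H20:-1/#.#/#.#/##./##.*, H21:-1/#.#/#.#/.##/##.
[#.#/#.#/##./##.] V move#3: V01:+1/###/###/##./##.*, V22:+1/#.#/#.#/###/###
[###/###/##./##.] end (terminal -1, H#4); searched ..#/..#/.../##. to 6

V's best at [..#/..#/.../##.]: V00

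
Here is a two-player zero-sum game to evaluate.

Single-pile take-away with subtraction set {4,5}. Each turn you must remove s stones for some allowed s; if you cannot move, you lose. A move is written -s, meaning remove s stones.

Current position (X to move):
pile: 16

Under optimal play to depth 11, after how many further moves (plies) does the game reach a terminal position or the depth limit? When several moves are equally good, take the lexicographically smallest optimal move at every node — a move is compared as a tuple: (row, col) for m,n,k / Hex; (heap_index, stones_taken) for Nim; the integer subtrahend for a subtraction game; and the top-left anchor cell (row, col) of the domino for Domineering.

PV length from [16]: 3 plies

[16] X move#1: -4:+1/12*, -5:+1/11
[12] O move#2: -4:-1/8*, -5:-1/7
[8] X move#3: -4:-1/4, -5:+1/3*
[3] end (terminal -1, O#4); searched 16 to 11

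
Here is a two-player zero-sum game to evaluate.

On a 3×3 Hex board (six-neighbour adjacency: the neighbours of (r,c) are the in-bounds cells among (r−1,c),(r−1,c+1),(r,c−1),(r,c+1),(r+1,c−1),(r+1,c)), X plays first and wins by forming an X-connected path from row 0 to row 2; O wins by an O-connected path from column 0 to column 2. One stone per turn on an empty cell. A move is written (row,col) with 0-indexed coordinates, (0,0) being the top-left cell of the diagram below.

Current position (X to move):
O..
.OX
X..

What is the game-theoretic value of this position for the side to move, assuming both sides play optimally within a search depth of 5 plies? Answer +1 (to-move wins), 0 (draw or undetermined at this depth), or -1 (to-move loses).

ply 1, X at O../.OX/X.. | (0,1)=+1→OX./.OX/X..*; (0,2)=+1→O.X/.OX/X..; (1,0)=+1→O../XOX/X..; (2,1)=-1→O../.OX/XX.; (2,2)=-1→O../.OX/X.X
ply 2, O at OX./.OX/X.. | (0,2)=-1→OXO/.OX/X..*; (1,0)=-1→OX./OOX/X..; (2,1)=-1→OX./.OX/XO.; (2,2)=-1→OX./.OX/X.O
ply 3, X at OXO/.OX/X.. | (1,0)=+1→OXO/XOX/X..*; (2,1)=-1→OXO/.OX/XX.; (2,2)=-1→OXO/.OX/X.X
ply 4: OXO/XOX/X.. is terminal -1 (O); from O../.OX/X.. depth 5

value(O../.OX/X.., X) = +1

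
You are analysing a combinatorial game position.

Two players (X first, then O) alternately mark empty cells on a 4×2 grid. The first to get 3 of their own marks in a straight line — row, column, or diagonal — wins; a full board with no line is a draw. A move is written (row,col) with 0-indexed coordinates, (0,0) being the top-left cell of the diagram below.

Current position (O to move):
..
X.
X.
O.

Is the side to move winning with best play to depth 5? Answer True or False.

p1 O@[../X./X./O.]: (0,0)[O./X./X./O.]+0* (0,1)[.O/X./X./O.]-1 (1,1)[../XO/X./O.]-1 (2,1)[../X./XO/O.]-1 (3,1)[../X./X./OO]-1
p2 X@[O./X./X./O.]: (0,1)[OX/X./X./O.]+0* (1,1)[O./XX/X./O.]+0 (2,1)[O./X./XX/O.]+0 (3,1)[O./X./X./OX]+0
p3 O@[OX/X./X./O.]: (1,1)[OX/XO/X./O.]+0* (2,1)[OX/X./XO/O.]+0 (3,1)[OX/X./X./OO]+0
p4 X@[OX/XO/X./O.]: (2,1)[OX/XO/XX/O.]+0* (3,1)[OX/XO/X./OX]+0
p5 O@[OX/XO/XX/O.]: (3,1)[OX/XO/XX/OO]+0*
p6 X@[OX/XO/XX/OO] terminal +0; root [../X./X./O.] d5

O winning at [../X./X./O.]: False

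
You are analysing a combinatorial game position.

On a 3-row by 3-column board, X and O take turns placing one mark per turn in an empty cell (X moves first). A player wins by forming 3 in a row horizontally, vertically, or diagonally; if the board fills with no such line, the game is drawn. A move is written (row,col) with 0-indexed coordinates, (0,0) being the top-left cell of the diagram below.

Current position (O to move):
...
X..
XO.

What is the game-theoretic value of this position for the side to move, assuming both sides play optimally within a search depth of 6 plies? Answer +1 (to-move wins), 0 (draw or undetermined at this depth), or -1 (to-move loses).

p1 O@[.../X../XO.]: (0,0)[O../X../XO.]-1* (0,1)[.O./X../XO.]-1 (0,2)[..O/X../XO.]-1 (1,1)[.../XO./XO.]-1 (1,2)[.../X.O/XO.]-1 (2,2)[.../X../XOO]-1
p2 X@[O../X../XO.]: (0,1)[OX./X../XO.]+0 (0,2)[O.X/X../XO.]-1 (1,1)[O../XX./XO.]+1* (1,2)[O../X.X/XO.]-1 (2,2)[O../X../XOX]-1
p3 O@[O../XX./XO.]: (0,1)[OO./XX./XO.]-1* (0,2)[O.O/XX./XO.]-1 (1,2)[O../XXO/XO.]-1 (2,2)[O../XX./XOO]-1
p4 X@[OO./XX./XO.]: (0,2)[OOX/XX./XO.]+1* (1,2)[OO./XXX/XO.]+1 (2,2)[OO./XX./XOX]-1
p5 O@[OOX/XX./XO.] terminal -1; root [.../X../XO.] d6

value(.../X../XO., O) = -1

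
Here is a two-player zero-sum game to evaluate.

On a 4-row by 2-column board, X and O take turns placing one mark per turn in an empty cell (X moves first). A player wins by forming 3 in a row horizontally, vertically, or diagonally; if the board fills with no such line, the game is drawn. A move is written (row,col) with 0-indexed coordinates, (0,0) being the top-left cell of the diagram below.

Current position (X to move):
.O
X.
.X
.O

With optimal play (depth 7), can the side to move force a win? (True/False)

ply 1, X at .O/X./.X/.O | (0,0)=+0→XO/X./.X/.O; (1,1)=+0→.O/XX/.X/.O; (2,0)=+1→.O/X./XX/.O*; (3,0)=+0→.O/X./.X/XO
ply 2, O at .O/X./XX/.O | (0,0)=-1→OO/X./XX/.O*; (1,1)=-1→.O/XO/XX/.O; (3,0)=-1→.O/X./XX/OO
ply 3, X at OO/X./XX/.O | (1,1)=+0→OO/XX/XX/.O; (3,0)=+1→OO/X./XX/XO*
ply 4: OO/X./XX/XO is terminal -1 (O); from .O/X./.X/.O depth 7

X winning at [.O/X./.X/.O]: True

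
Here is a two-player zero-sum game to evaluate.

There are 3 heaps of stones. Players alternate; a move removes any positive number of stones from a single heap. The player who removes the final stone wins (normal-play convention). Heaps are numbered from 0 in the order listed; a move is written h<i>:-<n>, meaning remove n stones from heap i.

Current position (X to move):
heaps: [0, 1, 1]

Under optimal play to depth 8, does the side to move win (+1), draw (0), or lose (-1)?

ply 1, X at (0,1,1) | h1:-1=-1→(0,0,1)*; h2:-1=-1→(0,1,0)
ply 2, O at (0,0,1) | h2:-1=+1→(0,0,0)*
ply 3: (0,0,0) is terminal -1 (X); from (0,1,1) depth 8

value((0,1,1), X) = -1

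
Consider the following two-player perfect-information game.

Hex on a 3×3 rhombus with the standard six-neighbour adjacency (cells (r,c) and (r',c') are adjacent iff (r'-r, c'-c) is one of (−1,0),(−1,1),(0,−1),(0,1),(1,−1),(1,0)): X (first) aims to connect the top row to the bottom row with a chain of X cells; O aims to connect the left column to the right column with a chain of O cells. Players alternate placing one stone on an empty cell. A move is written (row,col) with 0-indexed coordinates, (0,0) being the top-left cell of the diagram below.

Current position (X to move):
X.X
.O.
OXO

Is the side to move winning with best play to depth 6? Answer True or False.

ply 1, X at X.X/.O./OXO | (0,1)=-1→XXX/.O./OXO; (1,0)=-1→X.X/XO./OXO; (1,2)=+1→X.X/.OX/OXO*
ply 2: X.X/.OX/OXO is terminal -1 (O); from X.X/.O./OXO depth 6

X winning at [X.X/.O./OXO]: True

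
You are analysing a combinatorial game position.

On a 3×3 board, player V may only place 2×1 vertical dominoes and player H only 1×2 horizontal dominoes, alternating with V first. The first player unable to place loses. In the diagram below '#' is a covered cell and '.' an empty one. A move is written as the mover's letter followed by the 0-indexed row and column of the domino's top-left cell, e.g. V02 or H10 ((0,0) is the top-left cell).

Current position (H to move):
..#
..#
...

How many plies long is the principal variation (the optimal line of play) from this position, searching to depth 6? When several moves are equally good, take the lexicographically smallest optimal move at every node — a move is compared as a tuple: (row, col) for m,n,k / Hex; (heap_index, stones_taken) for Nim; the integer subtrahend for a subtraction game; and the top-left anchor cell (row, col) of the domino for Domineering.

ply 1, H at ..#/..#/... | H00=-1→###/..#/...; H10=+1→..#/###/...*; H20=-1→..#/..#/##.; H21=-1→..#/..#/.##
ply 2: ..#/###/... is terminal -1 (V); from ..#/..#/... depth 6

PV length from [..#/..#/...]: 1 ply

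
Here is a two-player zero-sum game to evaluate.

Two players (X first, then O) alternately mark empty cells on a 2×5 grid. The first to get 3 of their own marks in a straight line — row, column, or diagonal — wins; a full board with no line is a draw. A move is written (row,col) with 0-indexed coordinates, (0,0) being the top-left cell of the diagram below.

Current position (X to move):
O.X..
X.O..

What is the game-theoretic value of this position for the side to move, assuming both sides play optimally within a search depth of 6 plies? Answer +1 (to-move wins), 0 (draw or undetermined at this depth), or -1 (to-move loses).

ply 1, X at O.X../X.O.. | (0,1)=+0→OXX../X.O..; (0,3)=+1→O.XX./X.O..*; (0,4)=+0→O.X.X/X.O..; (1,1)=+0→O.X../XXO..; (1,3)=+0→O.X../X.OX.; (1,4)=+0→O.X../X.O.X
ply 2, O at O.XX./X.O.. | (0,1)=-1→OOXX./X.O..*; (0,4)=-1→O.XXO/X.O..; (1,1)=-1→O.XX./XOO..; (1,3)=-1→O.XX./X.OO.; (1,4)=-1→O.XX./X.O.O
ply 3, X at OOXX./X.O.. | (0,4)=+1→OOXXX/X.O..*; (1,1)=+0→OOXX./XXO..; (1,3)=+0→OOXX./X.OX.; (1,4)=+0→OOXX./X.O.X
ply 4: OOXXX/X.O.. is terminal -1 (O); from O.X../X.O.. depth 6

value(O.X../X.O.., X) = +1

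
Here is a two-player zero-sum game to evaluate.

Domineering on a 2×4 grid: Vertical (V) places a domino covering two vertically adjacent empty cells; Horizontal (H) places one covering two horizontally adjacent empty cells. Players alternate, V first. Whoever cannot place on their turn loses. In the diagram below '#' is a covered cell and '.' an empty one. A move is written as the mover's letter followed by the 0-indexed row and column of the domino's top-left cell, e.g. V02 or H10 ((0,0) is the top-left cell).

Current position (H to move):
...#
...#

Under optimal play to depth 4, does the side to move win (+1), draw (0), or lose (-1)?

[...#/...#] H move#1: H00:+1/##.#/...#*, H01:+1/.###/...#, H10:+1/...#/##.#, H11:+1/...#/.###
[##.#/...#] V move#2: V02:-1/####/..##*
[####/..##] H move#3: H10:+1/####/####*
[####/####] end (terminal -1, V#4); searched ...#/...# to 4

value(...#/...#, H) = +1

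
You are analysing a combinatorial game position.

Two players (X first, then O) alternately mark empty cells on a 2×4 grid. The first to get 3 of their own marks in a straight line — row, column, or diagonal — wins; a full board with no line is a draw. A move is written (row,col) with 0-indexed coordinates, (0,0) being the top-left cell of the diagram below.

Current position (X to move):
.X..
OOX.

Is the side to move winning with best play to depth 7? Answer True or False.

X winning at [.X../OOX.]: True

[.X../OOX.] X move#1: (0,0):+0/XX../OOX., (0,2):+1/.XX./OOX.*, (0,3):+0/.X.X/OOX., (1,3):+0/.X../OOXX
[.XX./OOX.] O move#2: (0,0):-1/OXX./OOX.*, (0,3):-1/.XXO/OOX., (1,3):-1/.XX./OOXO
[OXX./OOX.] X move#3: (0,3):+1/OXXX/OOX.*, (1,3):+0/OXX./OOXX
[OXXX/OOX.] end (terminal -1, O#4); searched .X../OOX. to 7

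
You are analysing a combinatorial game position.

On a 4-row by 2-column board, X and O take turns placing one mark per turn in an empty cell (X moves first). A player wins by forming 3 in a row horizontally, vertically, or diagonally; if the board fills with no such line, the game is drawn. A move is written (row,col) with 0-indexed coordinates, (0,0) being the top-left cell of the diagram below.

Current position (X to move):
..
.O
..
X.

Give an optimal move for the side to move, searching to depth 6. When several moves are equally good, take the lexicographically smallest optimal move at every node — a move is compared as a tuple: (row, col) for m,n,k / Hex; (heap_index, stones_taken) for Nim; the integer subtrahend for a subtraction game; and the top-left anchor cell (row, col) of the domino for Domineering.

X's best at [../.O/../X.]: (0,1)

p1 X@[../.O/../X.]: (0,0)[X./.O/../X.]-1 (0,1)[.X/.O/../X.]+0* (1,0)[../XO/../X.]+0 (2,0)[../.O/X./X.]+0 (2,1)[../.O/.X/X.]+0 (3,1)[../.O/../XX]+0
p2 O@[.X/.O/../X.]: (0,0)[OX/.O/../X.]+0* (1,0)[.X/OO/../X.]+0 (2,0)[.X/.O/O./X.]+0 (2,1)[.X/.O/.O/X.]+0 (3,1)[.X/.O/../XO]+0
p3 X@[OX/.O/../X.]: (1,0)[OX/XO/../X.]+0* (2,0)[OX/.O/X./X.]+0 (2,1)[OX/.O/.X/X.]+0 (3,1)[OX/.O/../XX]+0
p4 O@[OX/XO/../X.]: (2,0)[OX/XO/O./X.]+0* (2,1)[OX/XO/.O/X.]-1 (3,1)[OX/XO/../XO]-1
p5 X@[OX/XO/O./X.]: (2,1)[OX/XO/OX/X.]+0* (3,1)[OX/XO/O./XX]+0
p6 O@[OX/XO/OX/X.]: (3,1)[OX/XO/OX/XO]+0*
p7 X@[OX/XO/OX/XO] terminal +0; root [../.O/../X.] d6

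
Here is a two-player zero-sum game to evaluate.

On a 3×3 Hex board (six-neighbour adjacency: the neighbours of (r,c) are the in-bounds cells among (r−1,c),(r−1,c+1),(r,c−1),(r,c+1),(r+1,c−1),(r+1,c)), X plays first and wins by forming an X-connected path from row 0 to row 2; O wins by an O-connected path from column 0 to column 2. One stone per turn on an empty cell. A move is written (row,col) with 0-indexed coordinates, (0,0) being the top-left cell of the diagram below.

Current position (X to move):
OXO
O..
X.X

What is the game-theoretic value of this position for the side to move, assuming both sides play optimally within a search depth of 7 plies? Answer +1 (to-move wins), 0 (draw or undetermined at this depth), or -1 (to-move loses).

value(OXO/O../X.X, X) = +1

p1 X@[OXO/O../X.X]: (1,1)[OXO/OX./X.X]+1* (1,2)[OXO/O.X/X.X]-1 (2,1)[OXO/O../XXX]-1
p2 O@[OXO/OX./X.X] terminal -1; root [OXO/O../X.X] d7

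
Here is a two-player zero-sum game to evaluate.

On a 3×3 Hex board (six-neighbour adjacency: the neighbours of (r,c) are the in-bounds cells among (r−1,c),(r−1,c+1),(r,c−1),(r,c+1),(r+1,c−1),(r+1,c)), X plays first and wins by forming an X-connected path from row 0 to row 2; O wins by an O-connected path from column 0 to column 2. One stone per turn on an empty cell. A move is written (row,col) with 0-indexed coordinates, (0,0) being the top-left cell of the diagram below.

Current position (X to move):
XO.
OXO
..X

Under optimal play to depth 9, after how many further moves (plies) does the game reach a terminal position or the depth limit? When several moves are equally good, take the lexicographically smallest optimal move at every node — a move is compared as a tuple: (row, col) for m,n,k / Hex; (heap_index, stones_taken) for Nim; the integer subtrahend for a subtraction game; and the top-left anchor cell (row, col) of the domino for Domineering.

ply 1, X at XO./OXO/..X | (0,2)=+1→XOX/OXO/..X*; (2,0)=-1→XO./OXO/X.X; (2,1)=-1→XO./OXO/.XX
ply 2, O at XOX/OXO/..X | (2,0)=-1→XOX/OXO/O.X*; (2,1)=-1→XOX/OXO/.OX
ply 3, X at XOX/OXO/O.X | (2,1)=+1→XOX/OXO/OXX*
ply 4: XOX/OXO/OXX is terminal -1 (O); from XO./OXO/..X depth 9

PV length from [XO./OXO/..X]: 3 plies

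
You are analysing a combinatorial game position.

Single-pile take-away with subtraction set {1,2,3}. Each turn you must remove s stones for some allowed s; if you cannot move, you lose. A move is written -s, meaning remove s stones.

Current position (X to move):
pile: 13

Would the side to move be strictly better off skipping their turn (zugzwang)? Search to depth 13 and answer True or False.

ply 1, X at 13 | -1=+1→12*; -2=-1→11; -3=-1→10
ply 2, O at 12 | -1=-1→11*; -2=-1→10; -3=-1→9
ply 3, X at 11 | -1=-1→10; -2=-1→9; -3=+1→8*
ply 4, O at 8 | -1=-1→7*; -2=-1→6; -3=-1→5
ply 5, X at 7 | -1=-1→6; -2=-1→5; -3=+1→4*
ply 6, O at 4 | -1=-1→3*; -2=-1→2; -3=-1→1
ply 7, X at 3 | -1=-1→2; -2=-1→1; -3=+1→0*
ply 8: 0 is terminal -1 (O); from 13 depth 13
if X skipped the turn, O would face:
~ ply 1, O at 13 | -1=+1→12*; -2=-1→11; -3=-1→10
~ ply 2, X at 12 | -1=-1→11*; -2=-1→10; -3=-1→9
~ ply 3, O at 11 | -1=-1→10; -2=-1→9; -3=+1→8*
~ ply 4, X at 8 | -1=-1→7*; -2=-1→6; -3=-1→5
~ ply 5, O at 7 | -1=-1→6; -2=-1→5; -3=+1→4*
~ ply 6, X at 4 | -1=-1→3*; -2=-1→2; -3=-1→1
~ ply 7, O at 3 | -1=-1→2; -2=-1→1; -3=+1→0*
~ ply 8: 0 is terminal -1 (X); from 13 depth 13
compare (X): move=+1 vs pass=-1

zugzwang(13, X) = False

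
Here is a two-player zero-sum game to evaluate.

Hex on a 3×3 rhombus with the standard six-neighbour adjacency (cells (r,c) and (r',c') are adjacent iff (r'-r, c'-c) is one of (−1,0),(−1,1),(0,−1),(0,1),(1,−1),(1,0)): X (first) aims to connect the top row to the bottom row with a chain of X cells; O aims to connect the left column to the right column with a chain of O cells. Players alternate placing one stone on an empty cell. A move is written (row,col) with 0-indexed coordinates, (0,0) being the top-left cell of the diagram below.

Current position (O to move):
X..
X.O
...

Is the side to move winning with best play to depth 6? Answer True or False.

[X../X.O/...] O move#1: (0,1):-1/XO./X.O/..., (0,2):-1/X.O/X.O/..., (1,1):-1/X../XOO/..., (2,0):+1/X../X.O/O..*, (2,1):-1/X../X.O/.O., (2,2):-1/X../X.O/..O
[X../X.O/O..] X move#2: (0,1):-1/XX./X.O/O..*, (0,2):-1/X.X/X.O/O.., (1,1):-1/X../XXO/O.., (2,1):-1/X../X.O/OX., (2,2):-1/X../X.O/O.X
[XX./X.O/O..] O move#3: (0,2):+1/XXO/X.O/O..*, (1,1):+1/XX./XOO/O.., (2,1):+1/XX./X.O/OO., (2,2):+1/XX./X.O/O.O
[XXO/X.O/O..] X move#4: (1,1):-1/XXO/XXO/O..*, (2,1):-1/XXO/X.O/OX., (2,2):-1/XXO/X.O/O.X
[XXO/XXO/O..] O move#5: (2,1):+1/XXO/XXO/OO.*, (2,2):-1/XXO/XXO/O.O
[XXO/XXO/OO.] end (terminal -1, X#6); searched X../X.O/... to 6

O winning at [X../X.O/...]: True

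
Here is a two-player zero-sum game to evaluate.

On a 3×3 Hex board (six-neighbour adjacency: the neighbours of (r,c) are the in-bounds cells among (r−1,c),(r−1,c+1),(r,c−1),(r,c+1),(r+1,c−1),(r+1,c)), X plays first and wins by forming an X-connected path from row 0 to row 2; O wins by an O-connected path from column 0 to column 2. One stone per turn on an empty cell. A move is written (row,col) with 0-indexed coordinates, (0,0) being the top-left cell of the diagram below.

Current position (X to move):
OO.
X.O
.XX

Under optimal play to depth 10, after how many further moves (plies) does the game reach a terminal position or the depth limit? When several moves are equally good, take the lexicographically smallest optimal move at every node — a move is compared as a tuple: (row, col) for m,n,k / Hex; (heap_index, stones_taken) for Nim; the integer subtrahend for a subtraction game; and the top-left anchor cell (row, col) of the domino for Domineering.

p1 X@[OO./X.O/.XX]: (0,2)[OOX/X.O/.XX]-1* (1,1)[OO./XXO/.XX]-1 (2,0)[OO./X.O/XXX]-1
p2 O@[OOX/X.O/.XX]: (1,1)[OOX/XOO/.XX]+1* (2,0)[OOX/X.O/OXX]-1
p3 X@[OOX/XOO/.XX] terminal -1; root [OO./X.O/.XX] d10

PV length from [OO./X.O/.XX]: 2 plies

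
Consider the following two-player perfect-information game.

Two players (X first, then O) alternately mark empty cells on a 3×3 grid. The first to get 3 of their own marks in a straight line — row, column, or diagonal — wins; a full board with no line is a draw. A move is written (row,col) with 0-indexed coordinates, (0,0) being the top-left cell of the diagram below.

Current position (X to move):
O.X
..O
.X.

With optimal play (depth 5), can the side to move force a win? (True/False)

ply 1, X at O.X/..O/.X. | (0,1)=-1→OXX/..O/.X.; (1,0)=+0→O.X/X.O/.X.; (1,1)=+1→O.X/.XO/.X.*; (2,0)=+1→O.X/..O/XX.; (2,2)=+0→O.X/..O/.XX
ply 2, O at O.X/.XO/.X. | (0,1)=-1→OOX/.XO/.X.*; (1,0)=-1→O.X/OXO/.X.; (2,0)=-1→O.X/.XO/OX.; (2,2)=-1→O.X/.XO/.XO
ply 3, X at OOX/.XO/.X. | (1,0)=+0→OOX/XXO/.X.; (2,0)=+1→OOX/.XO/XX.*; (2,2)=+0→OOX/.XO/.XX
ply 4: OOX/.XO/XX. is terminal -1 (O); from O.X/..O/.X. depth 5

X winning at [O.X/..O/.X.]: True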